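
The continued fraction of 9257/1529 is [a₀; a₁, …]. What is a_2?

2

9257 = 6·1529 + 83   →  a_0 = 6
1529 = 18·83 + 35   →  a_1 = 18
83 = 2·35 + 13   →  a_2 = 2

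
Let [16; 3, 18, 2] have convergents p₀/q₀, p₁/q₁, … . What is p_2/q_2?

Using pₖ = aₖpₖ₋₁ + pₖ₋₂, qₖ = aₖqₖ₋₁ + qₖ₋₂ (with p₋₁=1, p₋₂=0, q₋₁=0, q₋₂=1):
  k=0: a=16, p=16, q=1
  k=1: a=3, p=49, q=3
  k=2: a=18, p=898, q=55

898/55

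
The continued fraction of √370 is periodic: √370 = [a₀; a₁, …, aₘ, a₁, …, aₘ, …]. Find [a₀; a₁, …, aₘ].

a₀ = ⌊√370⌋ = 19.
With m₀=0, d₀=1 and mₖ₊₁ = dₖaₖ − mₖ, dₖ₊₁ = (n − mₖ₊₁²)/dₖ, aₖ₊₁ = ⌊(a₀+mₖ₊₁)/dₖ₊₁⌋:
  k=1: m=19, d=9, a=4
  k=2: m=17, d=9, a=4
  k=3: m=19, d=1, a=38
d=1 and a=2a₀=38 at k=3, so the next step gives (m, d) = (19, 9) again — its k=1 value — and the period has length 3.

[19; 4, 4, 38]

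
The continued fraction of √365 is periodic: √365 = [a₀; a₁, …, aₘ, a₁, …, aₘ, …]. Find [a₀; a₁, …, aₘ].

[19; 9, 1, 1, 9, 38]

a₀ = ⌊√365⌋ = 19.
With m₀=0, d₀=1 and mₖ₊₁ = dₖaₖ − mₖ, dₖ₊₁ = (n − mₖ₊₁²)/dₖ, aₖ₊₁ = ⌊(a₀+mₖ₊₁)/dₖ₊₁⌋:
  k=1: m=19, d=4, a=9
  k=2: m=17, d=19, a=1
  k=3: m=2, d=19, a=1
  k=4: m=17, d=4, a=9
  k=5: m=19, d=1, a=38
d=1 and a=2a₀=38 at k=5, so the next step gives (m, d) = (19, 4) again — its k=1 value — and the period has length 5.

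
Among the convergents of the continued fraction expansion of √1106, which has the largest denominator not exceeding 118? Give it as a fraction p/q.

1297/39

√1106 = [33; 3, 1, 8, 1, 3, 66, …] (period length 6).
Convergents:
  p_0/q_0 = 33/1
  p_1/q_1 = 100/3
  p_2/q_2 = 133/4
  p_3/q_3 = 1164/35
  p_4/q_4 = 1297/39
  p_5/q_5 = 5055/152
q_4 = 39 ≤ 118 < 152 = q_5, so the answer is 1297/39.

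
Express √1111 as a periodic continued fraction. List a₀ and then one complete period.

a₀ = ⌊√1111⌋ = 33.
With m₀=0, d₀=1 and mₖ₊₁ = dₖaₖ − mₖ, dₖ₊₁ = (n − mₖ₊₁²)/dₖ, aₖ₊₁ = ⌊(a₀+mₖ₊₁)/dₖ₊₁⌋:
  k=1: m=33, d=22, a=3
  k=2: m=33, d=1, a=66
d=1 and a=2a₀=66 at k=2, so the next step gives (m, d) = (33, 22) again — its k=1 value — and the period has length 2.

[33; 3, 66]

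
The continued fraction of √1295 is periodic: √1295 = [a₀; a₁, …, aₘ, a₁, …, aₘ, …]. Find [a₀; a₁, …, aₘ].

[35; 1, 70]

a₀ = ⌊√1295⌋ = 35.
With m₀=0, d₀=1 and mₖ₊₁ = dₖaₖ − mₖ, dₖ₊₁ = (n − mₖ₊₁²)/dₖ, aₖ₊₁ = ⌊(a₀+mₖ₊₁)/dₖ₊₁⌋:
  k=1: m=35, d=70, a=1
  k=2: m=35, d=1, a=70
d=1 and a=2a₀=70 at k=2, so the next step gives (m, d) = (35, 70) again — its k=1 value — and the period has length 2.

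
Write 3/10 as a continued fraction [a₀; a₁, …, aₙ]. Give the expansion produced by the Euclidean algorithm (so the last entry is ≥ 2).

[0; 3, 3]

3 = 0*10 + 3
10 = 3*3 + 1
3 = 3*1 + 0  (stop)
So 3/10 = [0; 3, 3].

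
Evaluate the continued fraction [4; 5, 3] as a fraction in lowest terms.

Using pₖ = aₖpₖ₋₁ + pₖ₋₂ and qₖ = aₖqₖ₋₁ + qₖ₋₂:
  k=0: a=4, p=4, q=1
  k=1: a=5, p=21, q=5
  k=2: a=3, p=67, q=16

67/16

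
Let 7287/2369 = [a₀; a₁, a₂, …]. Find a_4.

1

7287 = 3·2369 + 180   →  a_0 = 3
2369 = 13·180 + 29   →  a_1 = 13
180 = 6·29 + 6   →  a_2 = 6
29 = 4·6 + 5   →  a_3 = 4
6 = 1·5 + 1   →  a_4 = 1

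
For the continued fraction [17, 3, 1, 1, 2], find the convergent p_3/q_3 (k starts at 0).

121/7

Using pₖ = aₖpₖ₋₁ + pₖ₋₂, qₖ = aₖqₖ₋₁ + qₖ₋₂ (with p₋₁=1, p₋₂=0, q₋₁=0, q₋₂=1):
  k=0: a=17, p=17, q=1
  k=1: a=3, p=52, q=3
  k=2: a=1, p=69, q=4
  k=3: a=1, p=121, q=7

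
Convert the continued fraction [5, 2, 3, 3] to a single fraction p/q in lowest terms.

Fold from the inside: start with 3/1.
  3 + 1/3 = 10/3
  2 + 3/10 = 23/10
  5 + 10/23 = 125/23

125/23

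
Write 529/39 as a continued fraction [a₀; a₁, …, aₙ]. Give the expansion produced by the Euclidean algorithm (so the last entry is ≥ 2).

529 = 13×39 + 22
39 = 1×22 + 17
22 = 1×17 + 5
17 = 3×5 + 2
5 = 2×2 + 1
2 = 2×1 + 0  (stop)
So 529/39 = [13; 1, 1, 3, 2, 2].

[13; 1, 1, 3, 2, 2]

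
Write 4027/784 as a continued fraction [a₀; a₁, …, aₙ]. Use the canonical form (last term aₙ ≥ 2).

[5; 7, 3, 17, 2]

4027 = 5*784 + 107
784 = 7*107 + 35
107 = 3*35 + 2
35 = 17*2 + 1
2 = 2*1 + 0  (stop)
So 4027/784 = [5; 7, 3, 17, 2].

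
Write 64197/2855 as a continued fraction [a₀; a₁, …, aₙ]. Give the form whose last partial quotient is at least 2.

[22; 2, 17, 8, 10]

64197 = 22*2855 + 1387
2855 = 2*1387 + 81
1387 = 17*81 + 10
81 = 8*10 + 1
10 = 10*1 + 0  (stop)
So 64197/2855 = [22; 2, 17, 8, 10].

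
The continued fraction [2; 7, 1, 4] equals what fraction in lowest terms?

Using pₖ = aₖpₖ₋₁ + pₖ₋₂ and qₖ = aₖqₖ₋₁ + qₖ₋₂:
  k=0: a=2, p=2, q=1
  k=1: a=7, p=15, q=7
  k=2: a=1, p=17, q=8
  k=3: a=4, p=83, q=39

83/39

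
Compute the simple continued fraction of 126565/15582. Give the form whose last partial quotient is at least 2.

[8; 8, 6, 6, 3, 16]

126565 = 8×15582 + 1909
15582 = 8×1909 + 310
1909 = 6×310 + 49
310 = 6×49 + 16
49 = 3×16 + 1
16 = 16×1 + 0  (stop)
So 126565/15582 = [8; 8, 6, 6, 3, 16].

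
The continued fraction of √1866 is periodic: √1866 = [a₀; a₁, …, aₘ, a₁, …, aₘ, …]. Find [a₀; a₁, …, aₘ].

[43; 5, 14, 5, 86]

a₀ = ⌊√1866⌋ = 43.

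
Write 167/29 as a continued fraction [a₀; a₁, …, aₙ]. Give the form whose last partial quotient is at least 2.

167 = 5×29 + 22
29 = 1×22 + 7
22 = 3×7 + 1
7 = 7×1 + 0  (stop)
So 167/29 = [5; 1, 3, 7].

[5; 1, 3, 7]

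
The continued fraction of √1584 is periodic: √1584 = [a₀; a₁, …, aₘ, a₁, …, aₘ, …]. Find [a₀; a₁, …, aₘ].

a₀ = ⌊√1584⌋ = 39.

[39; 1, 3, 1, 78]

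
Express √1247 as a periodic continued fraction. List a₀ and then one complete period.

a₀ = ⌊√1247⌋ = 35.
With m₀=0, d₀=1 and mₖ₊₁ = dₖaₖ − mₖ, dₖ₊₁ = (n − mₖ₊₁²)/dₖ, aₖ₊₁ = ⌊(a₀+mₖ₊₁)/dₖ₊₁⌋:
  k=1: m=35, d=22, a=3
  k=2: m=31, d=13, a=5
  k=3: m=34, d=7, a=9
  k=4: m=29, d=58, a=1
  k=5: m=29, d=7, a=9
  k=6: m=34, d=13, a=5
  k=7: m=31, d=22, a=3
  k=8: m=35, d=1, a=70
d=1 and a=2a₀=70 at k=8, so the next step gives (m, d) = (35, 22) again — its k=1 value — and the period has length 8.

[35; 3, 5, 9, 1, 9, 5, 3, 70]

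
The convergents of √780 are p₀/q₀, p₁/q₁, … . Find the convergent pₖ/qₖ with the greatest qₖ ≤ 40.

√780 = [27; 1, 12, 1, 54, …] (period length 4).
Convergents:
  p_0/q_0 = 27/1
  p_1/q_1 = 28/1
  p_2/q_2 = 363/13
  p_3/q_3 = 391/14
  p_4/q_4 = 21477/769
q_3 = 14 ≤ 40 < 769 = q_4, so the answer is 391/14.

391/14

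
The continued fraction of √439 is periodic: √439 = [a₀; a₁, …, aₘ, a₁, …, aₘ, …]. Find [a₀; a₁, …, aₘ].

a₀ = ⌊√439⌋ = 20.
With m₀=0, d₀=1 and mₖ₊₁ = dₖaₖ − mₖ, dₖ₊₁ = (n − mₖ₊₁²)/dₖ, aₖ₊₁ = ⌊(a₀+mₖ₊₁)/dₖ₊₁⌋:
  k=1: m=20, d=39, a=1
  k=2: m=19, d=2, a=19
  k=3: m=19, d=39, a=1
  k=4: m=20, d=1, a=40
d=1 and a=2a₀=40 at k=4, so the next step gives (m, d) = (20, 39) again — its k=1 value — and the period has length 4.

[20; 1, 19, 1, 40]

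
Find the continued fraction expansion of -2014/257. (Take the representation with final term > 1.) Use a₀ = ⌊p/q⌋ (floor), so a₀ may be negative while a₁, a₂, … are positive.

-2014 = -8×257 + 42
257 = 6×42 + 5
42 = 8×5 + 2
5 = 2×2 + 1
2 = 2×1 + 0  (stop)
So -2014/257 = [-8; 6, 8, 2, 2].

[-8; 6, 8, 2, 2]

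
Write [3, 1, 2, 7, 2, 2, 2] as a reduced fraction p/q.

1027/279

Fold from the inside: start with 2/1.
  2 + 1/2 = 5/2
  2 + 2/5 = 12/5
  7 + 5/12 = 89/12
  2 + 12/89 = 190/89
  1 + 89/190 = 279/190
  3 + 190/279 = 1027/279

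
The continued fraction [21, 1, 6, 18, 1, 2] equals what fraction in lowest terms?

8634/395

Fold from the inside: start with 2/1.
  1 + 1/2 = 3/2
  18 + 2/3 = 56/3
  6 + 3/56 = 339/56
  1 + 56/339 = 395/339
  21 + 339/395 = 8634/395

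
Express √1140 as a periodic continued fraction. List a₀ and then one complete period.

a₀ = ⌊√1140⌋ = 33.
With m₀=0, d₀=1 and mₖ₊₁ = dₖaₖ − mₖ, dₖ₊₁ = (n − mₖ₊₁²)/dₖ, aₖ₊₁ = ⌊(a₀+mₖ₊₁)/dₖ₊₁⌋:
  k=1: m=33, d=51, a=1
  k=2: m=18, d=16, a=3
  k=3: m=30, d=15, a=4
  k=4: m=30, d=16, a=3
  k=5: m=18, d=51, a=1
  k=6: m=33, d=1, a=66
d=1 and a=2a₀=66 at k=6, so the next step gives (m, d) = (33, 51) again — its k=1 value — and the period has length 6.

[33; 1, 3, 4, 3, 1, 66]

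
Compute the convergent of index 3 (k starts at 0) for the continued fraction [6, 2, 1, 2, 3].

51/8

Using pₖ = aₖpₖ₋₁ + pₖ₋₂, qₖ = aₖqₖ₋₁ + qₖ₋₂ (with p₋₁=1, p₋₂=0, q₋₁=0, q₋₂=1):
  k=0: a=6, p=6, q=1
  k=1: a=2, p=13, q=2
  k=2: a=1, p=19, q=3
  k=3: a=2, p=51, q=8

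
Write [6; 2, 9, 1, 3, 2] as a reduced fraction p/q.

Using pₖ = aₖpₖ₋₁ + pₖ₋₂ and qₖ = aₖqₖ₋₁ + qₖ₋₂:
  k=0: a=6, p=6, q=1
  k=1: a=2, p=13, q=2
  k=2: a=9, p=123, q=19
  k=3: a=1, p=136, q=21
  k=4: a=3, p=531, q=82
  k=5: a=2, p=1198, q=185

1198/185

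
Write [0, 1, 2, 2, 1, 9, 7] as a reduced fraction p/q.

483/689

Fold from the inside: start with 7/1.
  9 + 1/7 = 64/7
  1 + 7/64 = 71/64
  2 + 64/71 = 206/71
  2 + 71/206 = 483/206
  1 + 206/483 = 689/483
  0 + 483/689 = 483/689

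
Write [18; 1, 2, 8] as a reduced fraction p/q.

467/25

Fold from the inside: start with 8/1.
  2 + 1/8 = 17/8
  1 + 8/17 = 25/17
  18 + 17/25 = 467/25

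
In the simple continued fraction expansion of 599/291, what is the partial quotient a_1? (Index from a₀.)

17

599 = 2·291 + 17   →  a_0 = 2
291 = 17·17 + 2   →  a_1 = 17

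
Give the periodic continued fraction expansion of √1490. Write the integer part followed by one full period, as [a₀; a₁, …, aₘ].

[38; 1, 1, 1, 1, 76]

a₀ = ⌊√1490⌋ = 38.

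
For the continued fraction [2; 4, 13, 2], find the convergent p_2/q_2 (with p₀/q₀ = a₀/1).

119/53

Using pₖ = aₖpₖ₋₁ + pₖ₋₂, qₖ = aₖqₖ₋₁ + qₖ₋₂ (with p₋₁=1, p₋₂=0, q₋₁=0, q₋₂=1):
  k=0: a=2, p=2, q=1
  k=1: a=4, p=9, q=4
  k=2: a=13, p=119, q=53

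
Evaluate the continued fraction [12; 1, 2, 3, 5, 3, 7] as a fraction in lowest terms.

Fold from the inside: start with 7/1.
  3 + 1/7 = 22/7
  5 + 7/22 = 117/22
  3 + 22/117 = 373/117
  2 + 117/373 = 863/373
  1 + 373/863 = 1236/863
  12 + 863/1236 = 15695/1236

15695/1236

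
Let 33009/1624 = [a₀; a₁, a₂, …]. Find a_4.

2

33009 = 20·1624 + 529   →  a_0 = 20
1624 = 3·529 + 37   →  a_1 = 3
529 = 14·37 + 11   →  a_2 = 14
37 = 3·11 + 4   →  a_3 = 3
11 = 2·4 + 3   →  a_4 = 2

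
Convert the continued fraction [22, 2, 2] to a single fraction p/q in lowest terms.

112/5

Fold from the inside: start with 2/1.
  2 + 1/2 = 5/2
  22 + 2/5 = 112/5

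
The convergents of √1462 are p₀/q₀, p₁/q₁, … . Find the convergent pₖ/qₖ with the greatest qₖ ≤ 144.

2753/72

√1462 = [38; 4, 4, 4, 76, …] (period length 4).
Convergents:
  p_0/q_0 = 38/1
  p_1/q_1 = 153/4
  p_2/q_2 = 650/17
  p_3/q_3 = 2753/72
  p_4/q_4 = 209878/5489
q_3 = 72 ≤ 144 < 5489 = q_4, so the answer is 2753/72.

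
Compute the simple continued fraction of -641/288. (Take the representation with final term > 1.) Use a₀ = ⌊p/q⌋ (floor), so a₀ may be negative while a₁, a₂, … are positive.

[-3; 1, 3, 2, 3, 9]

-641 = -3×288 + 223
288 = 1×223 + 65
223 = 3×65 + 28
65 = 2×28 + 9
28 = 3×9 + 1
9 = 9×1 + 0  (stop)
So -641/288 = [-3; 1, 3, 2, 3, 9].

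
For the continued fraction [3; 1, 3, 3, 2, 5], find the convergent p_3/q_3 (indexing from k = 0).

49/13

Using pₖ = aₖpₖ₋₁ + pₖ₋₂, qₖ = aₖqₖ₋₁ + qₖ₋₂ (with p₋₁=1, p₋₂=0, q₋₁=0, q₋₂=1):
  k=0: a=3, p=3, q=1
  k=1: a=1, p=4, q=1
  k=2: a=3, p=15, q=4
  k=3: a=3, p=49, q=13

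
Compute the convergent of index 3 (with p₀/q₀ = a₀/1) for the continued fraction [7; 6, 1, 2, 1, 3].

Using pₖ = aₖpₖ₋₁ + pₖ₋₂, qₖ = aₖqₖ₋₁ + qₖ₋₂ (with p₋₁=1, p₋₂=0, q₋₁=0, q₋₂=1):
  k=0: a=7, p=7, q=1
  k=1: a=6, p=43, q=6
  k=2: a=1, p=50, q=7
  k=3: a=2, p=143, q=20

143/20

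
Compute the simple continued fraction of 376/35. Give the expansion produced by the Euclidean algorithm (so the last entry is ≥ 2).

[10; 1, 2, 1, 8]

376 = 10×35 + 26
35 = 1×26 + 9
26 = 2×9 + 8
9 = 1×8 + 1
8 = 8×1 + 0  (stop)
So 376/35 = [10; 1, 2, 1, 8].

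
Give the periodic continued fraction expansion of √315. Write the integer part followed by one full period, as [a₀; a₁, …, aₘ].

[17; 1, 2, 1, 34]

a₀ = ⌊√315⌋ = 17.
With m₀=0, d₀=1 and mₖ₊₁ = dₖaₖ − mₖ, dₖ₊₁ = (n − mₖ₊₁²)/dₖ, aₖ₊₁ = ⌊(a₀+mₖ₊₁)/dₖ₊₁⌋:
  k=1: m=17, d=26, a=1
  k=2: m=9, d=9, a=2
  k=3: m=9, d=26, a=1
  k=4: m=17, d=1, a=34
d=1 and a=2a₀=34 at k=4, so the next step gives (m, d) = (17, 26) again — its k=1 value — and the period has length 4.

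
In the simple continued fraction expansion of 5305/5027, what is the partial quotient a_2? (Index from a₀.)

5305 = 1·5027 + 278   →  a_0 = 1
5027 = 18·278 + 23   →  a_1 = 18
278 = 12·23 + 2   →  a_2 = 12

12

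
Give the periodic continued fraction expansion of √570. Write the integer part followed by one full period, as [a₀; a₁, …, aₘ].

a₀ = ⌊√570⌋ = 23.
With m₀=0, d₀=1 and mₖ₊₁ = dₖaₖ − mₖ, dₖ₊₁ = (n − mₖ₊₁²)/dₖ, aₖ₊₁ = ⌊(a₀+mₖ₊₁)/dₖ₊₁⌋:
  k=1: m=23, d=41, a=1
  k=2: m=18, d=6, a=6
  k=3: m=18, d=41, a=1
  k=4: m=23, d=1, a=46
d=1 and a=2a₀=46 at k=4, so the next step gives (m, d) = (23, 41) again — its k=1 value — and the period has length 4.

[23; 1, 6, 1, 46]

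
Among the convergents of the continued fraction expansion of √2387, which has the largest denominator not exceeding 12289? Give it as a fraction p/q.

233927/4788

√2387 = [48; 1, 5, 1, 96, …] (period length 4).
Convergents:
  p_0/q_0 = 48/1
  p_1/q_1 = 49/1
  p_2/q_2 = 293/6
  p_3/q_3 = 342/7
  p_4/q_4 = 33125/678
  p_5/q_5 = 33467/685
  p_6/q_6 = 200460/4103
  p_7/q_7 = 233927/4788
  p_8/q_8 = 22657452/463751
q_7 = 4788 ≤ 12289 < 463751 = q_8, so the answer is 233927/4788.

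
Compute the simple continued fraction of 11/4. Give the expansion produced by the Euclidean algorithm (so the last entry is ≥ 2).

11 = 2*4 + 3
4 = 1*3 + 1
3 = 3*1 + 0  (stop)
So 11/4 = [2; 1, 3].

[2; 1, 3]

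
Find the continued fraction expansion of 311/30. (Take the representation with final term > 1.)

[10; 2, 1, 2, 1, 2]

311 = 10*30 + 11
30 = 2*11 + 8
11 = 1*8 + 3
8 = 2*3 + 2
3 = 1*2 + 1
2 = 2*1 + 0  (stop)
So 311/30 = [10; 2, 1, 2, 1, 2].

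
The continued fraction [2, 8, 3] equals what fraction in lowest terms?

53/25

Using pₖ = aₖpₖ₋₁ + pₖ₋₂ and qₖ = aₖqₖ₋₁ + qₖ₋₂:
  k=0: a=2, p=2, q=1
  k=1: a=8, p=17, q=8
  k=2: a=3, p=53, q=25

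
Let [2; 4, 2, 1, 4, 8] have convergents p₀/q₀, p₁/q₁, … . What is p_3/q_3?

Using pₖ = aₖpₖ₋₁ + pₖ₋₂, qₖ = aₖqₖ₋₁ + qₖ₋₂ (with p₋₁=1, p₋₂=0, q₋₁=0, q₋₂=1):
  k=0: a=2, p=2, q=1
  k=1: a=4, p=9, q=4
  k=2: a=2, p=20, q=9
  k=3: a=1, p=29, q=13

29/13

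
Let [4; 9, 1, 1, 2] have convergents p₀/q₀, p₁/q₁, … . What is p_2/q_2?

41/10

Using pₖ = aₖpₖ₋₁ + pₖ₋₂, qₖ = aₖqₖ₋₁ + qₖ₋₂ (with p₋₁=1, p₋₂=0, q₋₁=0, q₋₂=1):
  k=0: a=4, p=4, q=1
  k=1: a=9, p=37, q=9
  k=2: a=1, p=41, q=10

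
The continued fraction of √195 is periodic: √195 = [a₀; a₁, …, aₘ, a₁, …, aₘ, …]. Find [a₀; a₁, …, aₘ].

[13; 1, 26]

a₀ = ⌊√195⌋ = 13.
With m₀=0, d₀=1 and mₖ₊₁ = dₖaₖ − mₖ, dₖ₊₁ = (n − mₖ₊₁²)/dₖ, aₖ₊₁ = ⌊(a₀+mₖ₊₁)/dₖ₊₁⌋:
  k=1: m=13, d=26, a=1
  k=2: m=13, d=1, a=26
d=1 and a=2a₀=26 at k=2, so the next step gives (m, d) = (13, 26) again — its k=1 value — and the period has length 2.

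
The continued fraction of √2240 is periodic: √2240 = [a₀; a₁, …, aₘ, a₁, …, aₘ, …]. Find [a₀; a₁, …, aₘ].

a₀ = ⌊√2240⌋ = 47.

[47; 3, 23, 3, 94]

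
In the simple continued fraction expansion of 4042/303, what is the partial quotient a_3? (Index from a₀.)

4042 = 13·303 + 103   →  a_0 = 13
303 = 2·103 + 97   →  a_1 = 2
103 = 1·97 + 6   →  a_2 = 1
97 = 16·6 + 1   →  a_3 = 16

16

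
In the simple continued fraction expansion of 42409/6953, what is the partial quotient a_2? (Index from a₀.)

42409 = 6·6953 + 691   →  a_0 = 6
6953 = 10·691 + 43   →  a_1 = 10
691 = 16·43 + 3   →  a_2 = 16

16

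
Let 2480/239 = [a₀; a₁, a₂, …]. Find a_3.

1

2480 = 10·239 + 90   →  a_0 = 10
239 = 2·90 + 59   →  a_1 = 2
90 = 1·59 + 31   →  a_2 = 1
59 = 1·31 + 28   →  a_3 = 1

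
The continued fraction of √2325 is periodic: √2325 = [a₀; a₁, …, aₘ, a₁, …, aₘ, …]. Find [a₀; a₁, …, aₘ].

a₀ = ⌊√2325⌋ = 48.
With m₀=0, d₀=1 and mₖ₊₁ = dₖaₖ − mₖ, dₖ₊₁ = (n − mₖ₊₁²)/dₖ, aₖ₊₁ = ⌊(a₀+mₖ₊₁)/dₖ₊₁⌋:
  k=1: m=48, d=21, a=4
  k=2: m=36, d=49, a=1
  k=3: m=13, d=44, a=1
  k=4: m=31, d=31, a=2
  k=5: m=31, d=44, a=1
  k=6: m=13, d=49, a=1
  k=7: m=36, d=21, a=4
  k=8: m=48, d=1, a=96
d=1 and a=2a₀=96 at k=8, so the next step gives (m, d) = (48, 21) again — its k=1 value — and the period has length 8.

[48; 4, 1, 1, 2, 1, 1, 4, 96]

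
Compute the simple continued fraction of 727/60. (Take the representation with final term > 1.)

[12; 8, 1, 1, 3]

727 = 12·60 + 7
60 = 8·7 + 4
7 = 1·4 + 3
4 = 1·3 + 1
3 = 3·1 + 0  (stop)
So 727/60 = [12; 8, 1, 1, 3].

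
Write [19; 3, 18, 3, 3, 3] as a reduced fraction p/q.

35659/1845

Using pₖ = aₖpₖ₋₁ + pₖ₋₂ and qₖ = aₖqₖ₋₁ + qₖ₋₂:
  k=0: a=19, p=19, q=1
  k=1: a=3, p=58, q=3
  k=2: a=18, p=1063, q=55
  k=3: a=3, p=3247, q=168
  k=4: a=3, p=10804, q=559
  k=5: a=3, p=35659, q=1845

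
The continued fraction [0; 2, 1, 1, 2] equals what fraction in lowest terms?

Fold from the inside: start with 2/1.
  1 + 1/2 = 3/2
  1 + 2/3 = 5/3
  2 + 3/5 = 13/5
  0 + 5/13 = 5/13

5/13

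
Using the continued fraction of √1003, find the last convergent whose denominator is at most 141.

√1003 = [31; 1, 2, 31, 2, 1, 62, …] (period length 6).
Convergents:
  p_0/q_0 = 31/1
  p_1/q_1 = 32/1
  p_2/q_2 = 95/3
  p_3/q_3 = 2977/94
  p_4/q_4 = 6049/191
q_3 = 94 ≤ 141 < 191 = q_4, so the answer is 2977/94.

2977/94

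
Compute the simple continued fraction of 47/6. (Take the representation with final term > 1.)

47 = 7·6 + 5
6 = 1·5 + 1
5 = 5·1 + 0  (stop)
So 47/6 = [7; 1, 5].

[7; 1, 5]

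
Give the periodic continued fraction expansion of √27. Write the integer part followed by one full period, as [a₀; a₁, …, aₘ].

[5; 5, 10]

a₀ = ⌊√27⌋ = 5.
With m₀=0, d₀=1 and mₖ₊₁ = dₖaₖ − mₖ, dₖ₊₁ = (n − mₖ₊₁²)/dₖ, aₖ₊₁ = ⌊(a₀+mₖ₊₁)/dₖ₊₁⌋:
  k=1: m=5, d=2, a=5
  k=2: m=5, d=1, a=10
d=1 and a=2a₀=10 at k=2, so the next step gives (m, d) = (5, 2) again — its k=1 value — and the period has length 2.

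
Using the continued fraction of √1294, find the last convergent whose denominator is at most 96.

√1294 = [35; 1, 34, 1, 70, …] (period length 4).
Convergents:
  p_0/q_0 = 35/1
  p_1/q_1 = 36/1
  p_2/q_2 = 1259/35
  p_3/q_3 = 1295/36
  p_4/q_4 = 91909/2555
q_3 = 36 ≤ 96 < 2555 = q_4, so the answer is 1295/36.

1295/36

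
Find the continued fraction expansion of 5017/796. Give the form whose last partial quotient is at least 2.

5017 = 6×796 + 241
796 = 3×241 + 73
241 = 3×73 + 22
73 = 3×22 + 7
22 = 3×7 + 1
7 = 7×1 + 0  (stop)
So 5017/796 = [6; 3, 3, 3, 3, 7].

[6; 3, 3, 3, 3, 7]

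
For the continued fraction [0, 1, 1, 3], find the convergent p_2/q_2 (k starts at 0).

1/2

Using pₖ = aₖpₖ₋₁ + pₖ₋₂, qₖ = aₖqₖ₋₁ + qₖ₋₂ (with p₋₁=1, p₋₂=0, q₋₁=0, q₋₂=1):
  k=0: a=0, p=0, q=1
  k=1: a=1, p=1, q=1
  k=2: a=1, p=1, q=2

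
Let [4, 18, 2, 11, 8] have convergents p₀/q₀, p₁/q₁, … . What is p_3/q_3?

1723/425

Using pₖ = aₖpₖ₋₁ + pₖ₋₂, qₖ = aₖqₖ₋₁ + qₖ₋₂ (with p₋₁=1, p₋₂=0, q₋₁=0, q₋₂=1):
  k=0: a=4, p=4, q=1
  k=1: a=18, p=73, q=18
  k=2: a=2, p=150, q=37
  k=3: a=11, p=1723, q=425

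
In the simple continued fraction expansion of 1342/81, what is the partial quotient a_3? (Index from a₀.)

3

1342 = 16·81 + 46   →  a_0 = 16
81 = 1·46 + 35   →  a_1 = 1
46 = 1·35 + 11   →  a_2 = 1
35 = 3·11 + 2   →  a_3 = 3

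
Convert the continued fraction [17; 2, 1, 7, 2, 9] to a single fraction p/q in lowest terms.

8049/464

Fold from the inside: start with 9/1.
  2 + 1/9 = 19/9
  7 + 9/19 = 142/19
  1 + 19/142 = 161/142
  2 + 142/161 = 464/161
  17 + 161/464 = 8049/464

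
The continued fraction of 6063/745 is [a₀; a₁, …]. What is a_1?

6063 = 8·745 + 103   →  a_0 = 8
745 = 7·103 + 24   →  a_1 = 7

7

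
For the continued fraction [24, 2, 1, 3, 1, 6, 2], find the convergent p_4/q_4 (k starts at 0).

Using pₖ = aₖpₖ₋₁ + pₖ₋₂, qₖ = aₖqₖ₋₁ + qₖ₋₂ (with p₋₁=1, p₋₂=0, q₋₁=0, q₋₂=1):
  k=0: a=24, p=24, q=1
  k=1: a=2, p=49, q=2
  k=2: a=1, p=73, q=3
  k=3: a=3, p=268, q=11
  k=4: a=1, p=341, q=14

341/14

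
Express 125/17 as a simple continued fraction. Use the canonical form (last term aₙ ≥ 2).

125 = 7×17 + 6
17 = 2×6 + 5
6 = 1×5 + 1
5 = 5×1 + 0  (stop)
So 125/17 = [7; 2, 1, 5].

[7; 2, 1, 5]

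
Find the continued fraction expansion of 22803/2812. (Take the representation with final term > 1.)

22803 = 8×2812 + 307
2812 = 9×307 + 49
307 = 6×49 + 13
49 = 3×13 + 10
13 = 1×10 + 3
10 = 3×3 + 1
3 = 3×1 + 0  (stop)
So 22803/2812 = [8; 9, 6, 3, 1, 3, 3].

[8; 9, 6, 3, 1, 3, 3]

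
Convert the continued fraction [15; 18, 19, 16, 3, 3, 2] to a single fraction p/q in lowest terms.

Fold from the inside: start with 2/1.
  3 + 1/2 = 7/2
  3 + 2/7 = 23/7
  16 + 7/23 = 375/23
  19 + 23/375 = 7148/375
  18 + 375/7148 = 129039/7148
  15 + 7148/129039 = 1942733/129039

1942733/129039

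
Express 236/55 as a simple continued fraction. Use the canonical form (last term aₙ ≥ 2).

236 = 4×55 + 16
55 = 3×16 + 7
16 = 2×7 + 2
7 = 3×2 + 1
2 = 2×1 + 0  (stop)
So 236/55 = [4; 3, 2, 3, 2].

[4; 3, 2, 3, 2]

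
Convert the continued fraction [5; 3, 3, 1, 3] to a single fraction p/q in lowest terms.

260/49

Fold from the inside: start with 3/1.
  1 + 1/3 = 4/3
  3 + 3/4 = 15/4
  3 + 4/15 = 49/15
  5 + 15/49 = 260/49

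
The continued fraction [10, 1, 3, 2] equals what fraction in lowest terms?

Fold from the inside: start with 2/1.
  3 + 1/2 = 7/2
  1 + 2/7 = 9/7
  10 + 7/9 = 97/9

97/9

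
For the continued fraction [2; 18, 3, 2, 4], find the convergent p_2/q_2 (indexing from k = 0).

Using pₖ = aₖpₖ₋₁ + pₖ₋₂, qₖ = aₖqₖ₋₁ + qₖ₋₂ (with p₋₁=1, p₋₂=0, q₋₁=0, q₋₂=1):
  k=0: a=2, p=2, q=1
  k=1: a=18, p=37, q=18
  k=2: a=3, p=113, q=55

113/55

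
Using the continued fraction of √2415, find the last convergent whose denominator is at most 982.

√2415 = [49; 7, 98, …] (period length 2).
Convergents:
  p_0/q_0 = 49/1
  p_1/q_1 = 344/7
  p_2/q_2 = 33761/687
  p_3/q_3 = 236671/4816
q_2 = 687 ≤ 982 < 4816 = q_3, so the answer is 33761/687.

33761/687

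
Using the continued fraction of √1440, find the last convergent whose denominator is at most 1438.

√1440 = [37; 1, 17, 1, 74, …] (period length 4).
Convergents:
  p_0/q_0 = 37/1
  p_1/q_1 = 38/1
  p_2/q_2 = 683/18
  p_3/q_3 = 721/19
  p_4/q_4 = 54037/1424
  p_5/q_5 = 54758/1443
q_4 = 1424 ≤ 1438 < 1443 = q_5, so the answer is 54037/1424.

54037/1424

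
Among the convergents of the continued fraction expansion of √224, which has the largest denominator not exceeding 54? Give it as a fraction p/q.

√224 = [14; 1, 28, …] (period length 2).
Convergents:
  p_0/q_0 = 14/1
  p_1/q_1 = 15/1
  p_2/q_2 = 434/29
  p_3/q_3 = 449/30
  p_4/q_4 = 13006/869
q_3 = 30 ≤ 54 < 869 = q_4, so the answer is 449/30.

449/30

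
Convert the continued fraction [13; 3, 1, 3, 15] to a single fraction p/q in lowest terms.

Fold from the inside: start with 15/1.
  3 + 1/15 = 46/15
  1 + 15/46 = 61/46
  3 + 46/61 = 229/61
  13 + 61/229 = 3038/229

3038/229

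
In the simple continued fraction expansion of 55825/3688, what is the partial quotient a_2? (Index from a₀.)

3

55825 = 15·3688 + 505   →  a_0 = 15
3688 = 7·505 + 153   →  a_1 = 7
505 = 3·153 + 46   →  a_2 = 3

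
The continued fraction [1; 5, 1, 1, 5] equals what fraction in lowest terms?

72/61

Fold from the inside: start with 5/1.
  1 + 1/5 = 6/5
  1 + 5/6 = 11/6
  5 + 6/11 = 61/11
  1 + 11/61 = 72/61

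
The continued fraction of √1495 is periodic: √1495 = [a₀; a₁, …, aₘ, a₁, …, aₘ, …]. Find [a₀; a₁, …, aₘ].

[38; 1, 1, 1, 76]

a₀ = ⌊√1495⌋ = 38.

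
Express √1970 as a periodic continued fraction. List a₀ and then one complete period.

[44; 2, 1, 1, 2, 88]

a₀ = ⌊√1970⌋ = 44.
With m₀=0, d₀=1 and mₖ₊₁ = dₖaₖ − mₖ, dₖ₊₁ = (n − mₖ₊₁²)/dₖ, aₖ₊₁ = ⌊(a₀+mₖ₊₁)/dₖ₊₁⌋:
  k=1: m=44, d=34, a=2
  k=2: m=24, d=41, a=1
  k=3: m=17, d=41, a=1
  k=4: m=24, d=34, a=2
  k=5: m=44, d=1, a=88
d=1 and a=2a₀=88 at k=5, so the next step gives (m, d) = (44, 34) again — its k=1 value — and the period has length 5.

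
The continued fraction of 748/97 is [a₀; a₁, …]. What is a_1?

1

748 = 7·97 + 69   →  a_0 = 7
97 = 1·69 + 28   →  a_1 = 1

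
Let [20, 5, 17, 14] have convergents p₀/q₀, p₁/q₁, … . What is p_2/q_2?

Using pₖ = aₖpₖ₋₁ + pₖ₋₂, qₖ = aₖqₖ₋₁ + qₖ₋₂ (with p₋₁=1, p₋₂=0, q₋₁=0, q₋₂=1):
  k=0: a=20, p=20, q=1
  k=1: a=5, p=101, q=5
  k=2: a=17, p=1737, q=86

1737/86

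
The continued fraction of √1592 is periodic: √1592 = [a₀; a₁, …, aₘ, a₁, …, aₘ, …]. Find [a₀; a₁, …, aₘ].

a₀ = ⌊√1592⌋ = 39.
With m₀=0, d₀=1 and mₖ₊₁ = dₖaₖ − mₖ, dₖ₊₁ = (n − mₖ₊₁²)/dₖ, aₖ₊₁ = ⌊(a₀+mₖ₊₁)/dₖ₊₁⌋:
  k=1: m=39, d=71, a=1
  k=2: m=32, d=8, a=8
  k=3: m=32, d=71, a=1
  k=4: m=39, d=1, a=78
d=1 and a=2a₀=78 at k=4, so the next step gives (m, d) = (39, 71) again — its k=1 value — and the period has length 4.

[39; 1, 8, 1, 78]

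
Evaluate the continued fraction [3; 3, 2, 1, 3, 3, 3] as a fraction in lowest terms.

1319/400

Fold from the inside: start with 3/1.
  3 + 1/3 = 10/3
  3 + 3/10 = 33/10
  1 + 10/33 = 43/33
  2 + 33/43 = 119/43
  3 + 43/119 = 400/119
  3 + 119/400 = 1319/400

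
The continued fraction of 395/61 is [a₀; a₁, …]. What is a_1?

395 = 6·61 + 29   →  a_0 = 6
61 = 2·29 + 3   →  a_1 = 2

2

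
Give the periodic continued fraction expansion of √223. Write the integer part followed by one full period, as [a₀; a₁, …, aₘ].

a₀ = ⌊√223⌋ = 14.
With m₀=0, d₀=1 and mₖ₊₁ = dₖaₖ − mₖ, dₖ₊₁ = (n − mₖ₊₁²)/dₖ, aₖ₊₁ = ⌊(a₀+mₖ₊₁)/dₖ₊₁⌋:
  k=1: m=14, d=27, a=1
  k=2: m=13, d=2, a=13
  k=3: m=13, d=27, a=1
  k=4: m=14, d=1, a=28
d=1 and a=2a₀=28 at k=4, so the next step gives (m, d) = (14, 27) again — its k=1 value — and the period has length 4.

[14; 1, 13, 1, 28]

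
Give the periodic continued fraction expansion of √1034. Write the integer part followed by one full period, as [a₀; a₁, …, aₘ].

a₀ = ⌊√1034⌋ = 32.
With m₀=0, d₀=1 and mₖ₊₁ = dₖaₖ − mₖ, dₖ₊₁ = (n − mₖ₊₁²)/dₖ, aₖ₊₁ = ⌊(a₀+mₖ₊₁)/dₖ₊₁⌋:
  k=1: m=32, d=10, a=6
  k=2: m=28, d=25, a=2
  k=3: m=22, d=22, a=2
  k=4: m=22, d=25, a=2
  k=5: m=28, d=10, a=6
  k=6: m=32, d=1, a=64
d=1 and a=2a₀=64 at k=6, so the next step gives (m, d) = (32, 10) again — its k=1 value — and the period has length 6.

[32; 6, 2, 2, 2, 6, 64]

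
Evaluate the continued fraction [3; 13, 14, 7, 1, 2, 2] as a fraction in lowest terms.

30682/9973

Fold from the inside: start with 2/1.
  2 + 1/2 = 5/2
  1 + 2/5 = 7/5
  7 + 5/7 = 54/7
  14 + 7/54 = 763/54
  13 + 54/763 = 9973/763
  3 + 763/9973 = 30682/9973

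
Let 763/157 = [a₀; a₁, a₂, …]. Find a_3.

7

763 = 4·157 + 135   →  a_0 = 4
157 = 1·135 + 22   →  a_1 = 1
135 = 6·22 + 3   →  a_2 = 6
22 = 7·3 + 1   →  a_3 = 7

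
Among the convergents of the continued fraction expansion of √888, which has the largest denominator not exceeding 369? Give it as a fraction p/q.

8910/299

√888 = [29; 1, 3, 1, 58, …] (period length 4).
Convergents:
  p_0/q_0 = 29/1
  p_1/q_1 = 30/1
  p_2/q_2 = 119/4
  p_3/q_3 = 149/5
  p_4/q_4 = 8761/294
  p_5/q_5 = 8910/299
  p_6/q_6 = 35491/1191
q_5 = 299 ≤ 369 < 1191 = q_6, so the answer is 8910/299.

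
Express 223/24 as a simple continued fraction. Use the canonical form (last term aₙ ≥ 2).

[9; 3, 2, 3]

223 = 9×24 + 7
24 = 3×7 + 3
7 = 2×3 + 1
3 = 3×1 + 0  (stop)
So 223/24 = [9; 3, 2, 3].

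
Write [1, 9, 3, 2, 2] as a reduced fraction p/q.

Using pₖ = aₖpₖ₋₁ + pₖ₋₂ and qₖ = aₖqₖ₋₁ + qₖ₋₂:
  k=0: a=1, p=1, q=1
  k=1: a=9, p=10, q=9
  k=2: a=3, p=31, q=28
  k=3: a=2, p=72, q=65
  k=4: a=2, p=175, q=158

175/158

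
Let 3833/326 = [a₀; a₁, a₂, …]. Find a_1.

3833 = 11·326 + 247   →  a_0 = 11
326 = 1·247 + 79   →  a_1 = 1

1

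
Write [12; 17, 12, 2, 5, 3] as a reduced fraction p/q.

89800/7447

Fold from the inside: start with 3/1.
  5 + 1/3 = 16/3
  2 + 3/16 = 35/16
  12 + 16/35 = 436/35
  17 + 35/436 = 7447/436
  12 + 436/7447 = 89800/7447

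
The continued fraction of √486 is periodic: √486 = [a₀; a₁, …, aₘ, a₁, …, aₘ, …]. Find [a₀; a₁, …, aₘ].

a₀ = ⌊√486⌋ = 22.
With m₀=0, d₀=1 and mₖ₊₁ = dₖaₖ − mₖ, dₖ₊₁ = (n − mₖ₊₁²)/dₖ, aₖ₊₁ = ⌊(a₀+mₖ₊₁)/dₖ₊₁⌋:
  k=1: m=22, d=2, a=22
  k=2: m=22, d=1, a=44
d=1 and a=2a₀=44 at k=2, so the next step gives (m, d) = (22, 2) again — its k=1 value — and the period has length 2.

[22; 22, 44]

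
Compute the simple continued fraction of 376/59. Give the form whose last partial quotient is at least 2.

376 = 6·59 + 22
59 = 2·22 + 15
22 = 1·15 + 7
15 = 2·7 + 1
7 = 7·1 + 0  (stop)
So 376/59 = [6; 2, 1, 2, 7].

[6; 2, 1, 2, 7]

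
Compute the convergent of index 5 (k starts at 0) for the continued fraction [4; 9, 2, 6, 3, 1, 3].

Using pₖ = aₖpₖ₋₁ + pₖ₋₂, qₖ = aₖqₖ₋₁ + qₖ₋₂ (with p₋₁=1, p₋₂=0, q₋₁=0, q₋₂=1):
  k=0: a=4, p=4, q=1
  k=1: a=9, p=37, q=9
  k=2: a=2, p=78, q=19
  k=3: a=6, p=505, q=123
  k=4: a=3, p=1593, q=388
  k=5: a=1, p=2098, q=511

2098/511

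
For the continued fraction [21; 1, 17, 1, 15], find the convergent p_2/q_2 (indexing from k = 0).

Using pₖ = aₖpₖ₋₁ + pₖ₋₂, qₖ = aₖqₖ₋₁ + qₖ₋₂ (with p₋₁=1, p₋₂=0, q₋₁=0, q₋₂=1):
  k=0: a=21, p=21, q=1
  k=1: a=1, p=22, q=1
  k=2: a=17, p=395, q=18

395/18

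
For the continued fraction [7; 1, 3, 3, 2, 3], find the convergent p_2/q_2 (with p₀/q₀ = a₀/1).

Using pₖ = aₖpₖ₋₁ + pₖ₋₂, qₖ = aₖqₖ₋₁ + qₖ₋₂ (with p₋₁=1, p₋₂=0, q₋₁=0, q₋₂=1):
  k=0: a=7, p=7, q=1
  k=1: a=1, p=8, q=1
  k=2: a=3, p=31, q=4

31/4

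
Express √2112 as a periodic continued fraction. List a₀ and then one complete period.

a₀ = ⌊√2112⌋ = 45.
With m₀=0, d₀=1 and mₖ₊₁ = dₖaₖ − mₖ, dₖ₊₁ = (n − mₖ₊₁²)/dₖ, aₖ₊₁ = ⌊(a₀+mₖ₊₁)/dₖ₊₁⌋:
  k=1: m=45, d=87, a=1
  k=2: m=42, d=4, a=21
  k=3: m=42, d=87, a=1
  k=4: m=45, d=1, a=90
d=1 and a=2a₀=90 at k=4, so the next step gives (m, d) = (45, 87) again — its k=1 value — and the period has length 4.

[45; 1, 21, 1, 90]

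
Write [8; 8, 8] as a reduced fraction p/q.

Using pₖ = aₖpₖ₋₁ + pₖ₋₂ and qₖ = aₖqₖ₋₁ + qₖ₋₂:
  k=0: a=8, p=8, q=1
  k=1: a=8, p=65, q=8
  k=2: a=8, p=528, q=65

528/65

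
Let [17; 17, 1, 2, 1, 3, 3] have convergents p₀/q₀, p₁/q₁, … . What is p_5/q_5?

Using pₖ = aₖpₖ₋₁ + pₖ₋₂, qₖ = aₖqₖ₋₁ + qₖ₋₂ (with p₋₁=1, p₋₂=0, q₋₁=0, q₋₂=1):
  k=0: a=17, p=17, q=1
  k=1: a=17, p=290, q=17
  k=2: a=1, p=307, q=18
  k=3: a=2, p=904, q=53
  k=4: a=1, p=1211, q=71
  k=5: a=3, p=4537, q=266

4537/266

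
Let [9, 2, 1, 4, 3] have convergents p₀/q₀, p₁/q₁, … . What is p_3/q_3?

Using pₖ = aₖpₖ₋₁ + pₖ₋₂, qₖ = aₖqₖ₋₁ + qₖ₋₂ (with p₋₁=1, p₋₂=0, q₋₁=0, q₋₂=1):
  k=0: a=9, p=9, q=1
  k=1: a=2, p=19, q=2
  k=2: a=1, p=28, q=3
  k=3: a=4, p=131, q=14

131/14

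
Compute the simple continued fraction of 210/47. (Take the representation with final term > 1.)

[4; 2, 7, 3]

210 = 4×47 + 22
47 = 2×22 + 3
22 = 7×3 + 1
3 = 3×1 + 0  (stop)
So 210/47 = [4; 2, 7, 3].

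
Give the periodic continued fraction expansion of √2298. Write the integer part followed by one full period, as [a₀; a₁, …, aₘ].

a₀ = ⌊√2298⌋ = 47.
With m₀=0, d₀=1 and mₖ₊₁ = dₖaₖ − mₖ, dₖ₊₁ = (n − mₖ₊₁²)/dₖ, aₖ₊₁ = ⌊(a₀+mₖ₊₁)/dₖ₊₁⌋:
  k=1: m=47, d=89, a=1
  k=2: m=42, d=6, a=14
  k=3: m=42, d=89, a=1
  k=4: m=47, d=1, a=94
d=1 and a=2a₀=94 at k=4, so the next step gives (m, d) = (47, 89) again — its k=1 value — and the period has length 4.

[47; 1, 14, 1, 94]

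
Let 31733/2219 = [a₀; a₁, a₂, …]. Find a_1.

31733 = 14·2219 + 667   →  a_0 = 14
2219 = 3·667 + 218   →  a_1 = 3

3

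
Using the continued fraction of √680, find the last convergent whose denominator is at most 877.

17654/677

√680 = [26; 13, 52, …] (period length 2).
Convergents:
  p_0/q_0 = 26/1
  p_1/q_1 = 339/13
  p_2/q_2 = 17654/677
  p_3/q_3 = 229841/8814
q_2 = 677 ≤ 877 < 8814 = q_3, so the answer is 17654/677.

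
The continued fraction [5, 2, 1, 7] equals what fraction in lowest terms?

Fold from the inside: start with 7/1.
  1 + 1/7 = 8/7
  2 + 7/8 = 23/8
  5 + 8/23 = 123/23

123/23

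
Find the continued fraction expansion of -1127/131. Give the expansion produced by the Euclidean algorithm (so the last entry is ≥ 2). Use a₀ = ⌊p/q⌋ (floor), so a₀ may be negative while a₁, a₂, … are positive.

-1127 = -9·131 + 52
131 = 2·52 + 27
52 = 1·27 + 25
27 = 1·25 + 2
25 = 12·2 + 1
2 = 2·1 + 0  (stop)
So -1127/131 = [-9; 2, 1, 1, 12, 2].

[-9; 2, 1, 1, 12, 2]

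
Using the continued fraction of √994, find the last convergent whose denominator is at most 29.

√994 = [31; 1, 1, 8, 1, 1, 62, …] (period length 6).
Convergents:
  p_0/q_0 = 31/1
  p_1/q_1 = 32/1
  p_2/q_2 = 63/2
  p_3/q_3 = 536/17
  p_4/q_4 = 599/19
  p_5/q_5 = 1135/36
q_4 = 19 ≤ 29 < 36 = q_5, so the answer is 599/19.

599/19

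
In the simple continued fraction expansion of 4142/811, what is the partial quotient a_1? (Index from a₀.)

9

4142 = 5·811 + 87   →  a_0 = 5
811 = 9·87 + 28   →  a_1 = 9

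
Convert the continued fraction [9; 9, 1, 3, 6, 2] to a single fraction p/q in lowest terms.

4797/527

Using pₖ = aₖpₖ₋₁ + pₖ₋₂ and qₖ = aₖqₖ₋₁ + qₖ₋₂:
  k=0: a=9, p=9, q=1
  k=1: a=9, p=82, q=9
  k=2: a=1, p=91, q=10
  k=3: a=3, p=355, q=39
  k=4: a=6, p=2221, q=244
  k=5: a=2, p=4797, q=527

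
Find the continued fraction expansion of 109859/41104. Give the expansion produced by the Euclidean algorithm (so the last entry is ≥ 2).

[2; 1, 2, 18, 17, 3, 14]

109859 = 2×41104 + 27651
41104 = 1×27651 + 13453
27651 = 2×13453 + 745
13453 = 18×745 + 43
745 = 17×43 + 14
43 = 3×14 + 1
14 = 14×1 + 0  (stop)
So 109859/41104 = [2; 1, 2, 18, 17, 3, 14].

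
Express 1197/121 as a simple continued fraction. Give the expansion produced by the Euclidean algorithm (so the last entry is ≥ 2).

[9; 1, 8, 3, 4]

1197 = 9*121 + 108
121 = 1*108 + 13
108 = 8*13 + 4
13 = 3*4 + 1
4 = 4*1 + 0  (stop)
So 1197/121 = [9; 1, 8, 3, 4].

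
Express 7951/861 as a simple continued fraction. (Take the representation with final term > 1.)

[9; 4, 3, 1, 4, 3, 3]

7951 = 9·861 + 202
861 = 4·202 + 53
202 = 3·53 + 43
53 = 1·43 + 10
43 = 4·10 + 3
10 = 3·3 + 1
3 = 3·1 + 0  (stop)
So 7951/861 = [9; 4, 3, 1, 4, 3, 3].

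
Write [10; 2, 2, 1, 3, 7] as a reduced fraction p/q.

Using pₖ = aₖpₖ₋₁ + pₖ₋₂ and qₖ = aₖqₖ₋₁ + qₖ₋₂:
  k=0: a=10, p=10, q=1
  k=1: a=2, p=21, q=2
  k=2: a=2, p=52, q=5
  k=3: a=1, p=73, q=7
  k=4: a=3, p=271, q=26
  k=5: a=7, p=1970, q=189

1970/189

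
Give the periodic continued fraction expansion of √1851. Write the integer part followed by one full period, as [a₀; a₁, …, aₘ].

a₀ = ⌊√1851⌋ = 43.
With m₀=0, d₀=1 and mₖ₊₁ = dₖaₖ − mₖ, dₖ₊₁ = (n − mₖ₊₁²)/dₖ, aₖ₊₁ = ⌊(a₀+mₖ₊₁)/dₖ₊₁⌋:
  k=1: m=43, d=2, a=43
  k=2: m=43, d=1, a=86
d=1 and a=2a₀=86 at k=2, so the next step gives (m, d) = (43, 2) again — its k=1 value — and the period has length 2.

[43; 43, 86]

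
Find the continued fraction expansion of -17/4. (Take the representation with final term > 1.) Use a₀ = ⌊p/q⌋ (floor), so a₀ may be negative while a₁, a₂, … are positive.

-17 = -5·4 + 3
4 = 1·3 + 1
3 = 3·1 + 0  (stop)
So -17/4 = [-5; 1, 3].

[-5; 1, 3]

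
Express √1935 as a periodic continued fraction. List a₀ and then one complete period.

[43; 1, 86]

a₀ = ⌊√1935⌋ = 43.
With m₀=0, d₀=1 and mₖ₊₁ = dₖaₖ − mₖ, dₖ₊₁ = (n − mₖ₊₁²)/dₖ, aₖ₊₁ = ⌊(a₀+mₖ₊₁)/dₖ₊₁⌋:
  k=1: m=43, d=86, a=1
  k=2: m=43, d=1, a=86
d=1 and a=2a₀=86 at k=2, so the next step gives (m, d) = (43, 86) again — its k=1 value — and the period has length 2.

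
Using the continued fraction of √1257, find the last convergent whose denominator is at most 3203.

101399/2860

√1257 = [35; 2, 4, 1, 22, 1, 4, 2, 70, …] (period length 8).
Convergents:
  p_0/q_0 = 35/1
  p_1/q_1 = 71/2
  p_2/q_2 = 319/9
  p_3/q_3 = 390/11
  p_4/q_4 = 8899/251
  p_5/q_5 = 9289/262
  p_6/q_6 = 46055/1299
  p_7/q_7 = 101399/2860
  p_8/q_8 = 7143985/201499
q_7 = 2860 ≤ 3203 < 201499 = q_8, so the answer is 101399/2860.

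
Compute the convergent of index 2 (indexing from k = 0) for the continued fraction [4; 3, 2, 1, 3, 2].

30/7

Using pₖ = aₖpₖ₋₁ + pₖ₋₂, qₖ = aₖqₖ₋₁ + qₖ₋₂ (with p₋₁=1, p₋₂=0, q₋₁=0, q₋₂=1):
  k=0: a=4, p=4, q=1
  k=1: a=3, p=13, q=3
  k=2: a=2, p=30, q=7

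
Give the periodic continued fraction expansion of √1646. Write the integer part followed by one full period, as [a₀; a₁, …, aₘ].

[40; 1, 1, 3, 40, 3, 1, 1, 80]

a₀ = ⌊√1646⌋ = 40.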